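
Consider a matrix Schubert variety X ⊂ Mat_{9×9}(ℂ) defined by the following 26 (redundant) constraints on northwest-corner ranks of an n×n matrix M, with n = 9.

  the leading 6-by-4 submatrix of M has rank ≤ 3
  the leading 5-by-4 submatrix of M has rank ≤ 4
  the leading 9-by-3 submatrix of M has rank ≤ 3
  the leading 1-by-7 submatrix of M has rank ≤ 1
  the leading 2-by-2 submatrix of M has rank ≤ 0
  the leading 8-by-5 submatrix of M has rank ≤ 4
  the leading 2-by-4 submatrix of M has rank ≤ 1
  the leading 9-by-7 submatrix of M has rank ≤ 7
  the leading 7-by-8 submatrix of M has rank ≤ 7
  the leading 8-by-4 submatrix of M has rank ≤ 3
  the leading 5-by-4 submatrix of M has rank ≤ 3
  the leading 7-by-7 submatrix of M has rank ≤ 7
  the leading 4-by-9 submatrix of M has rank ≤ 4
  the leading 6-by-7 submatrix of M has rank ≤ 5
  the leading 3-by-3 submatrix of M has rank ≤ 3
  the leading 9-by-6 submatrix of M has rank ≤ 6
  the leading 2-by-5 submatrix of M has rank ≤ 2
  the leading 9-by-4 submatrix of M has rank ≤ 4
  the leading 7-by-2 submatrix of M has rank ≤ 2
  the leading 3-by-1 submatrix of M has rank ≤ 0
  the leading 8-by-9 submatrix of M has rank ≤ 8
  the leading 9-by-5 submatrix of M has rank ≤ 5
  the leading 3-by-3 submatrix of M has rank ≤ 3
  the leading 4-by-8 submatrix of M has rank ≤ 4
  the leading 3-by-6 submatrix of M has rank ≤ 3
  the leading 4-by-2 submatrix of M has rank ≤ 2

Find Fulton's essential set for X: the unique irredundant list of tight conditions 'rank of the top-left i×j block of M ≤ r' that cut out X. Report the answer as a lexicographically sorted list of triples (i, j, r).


Rank table r_w(9×9) implied by the 26 constraints:

  row 1: 0  0  1  1  1  1  1  1  1
  row 2: 0  0  1  1  2  2  2  2  2
  row 3: 0  1  2  2  3  3  3  3  3
  row 4: 1  2  3  3  4  4  4  4  4
  row 5: 1  2  3  3  4  5  5  5  5
  row 6: 1  2  3  3  4  5  5  6  6
  row 7: 1  2  3  3  4  5  6  7  7
  row 8: 1  2  3  3  4  5  6  7  8
  row 9: 1  2  3  4  5  6  7  8  9

the unique w with this rank table is (3, 5, 2, 1, 6, 8, 7, 9, 4).

D(w) has 11 cells with 5 SE-corners; essential set:

[(2, 2, 0), (2, 4, 1), (3, 1, 0), (6, 7, 5), (8, 4, 3)]


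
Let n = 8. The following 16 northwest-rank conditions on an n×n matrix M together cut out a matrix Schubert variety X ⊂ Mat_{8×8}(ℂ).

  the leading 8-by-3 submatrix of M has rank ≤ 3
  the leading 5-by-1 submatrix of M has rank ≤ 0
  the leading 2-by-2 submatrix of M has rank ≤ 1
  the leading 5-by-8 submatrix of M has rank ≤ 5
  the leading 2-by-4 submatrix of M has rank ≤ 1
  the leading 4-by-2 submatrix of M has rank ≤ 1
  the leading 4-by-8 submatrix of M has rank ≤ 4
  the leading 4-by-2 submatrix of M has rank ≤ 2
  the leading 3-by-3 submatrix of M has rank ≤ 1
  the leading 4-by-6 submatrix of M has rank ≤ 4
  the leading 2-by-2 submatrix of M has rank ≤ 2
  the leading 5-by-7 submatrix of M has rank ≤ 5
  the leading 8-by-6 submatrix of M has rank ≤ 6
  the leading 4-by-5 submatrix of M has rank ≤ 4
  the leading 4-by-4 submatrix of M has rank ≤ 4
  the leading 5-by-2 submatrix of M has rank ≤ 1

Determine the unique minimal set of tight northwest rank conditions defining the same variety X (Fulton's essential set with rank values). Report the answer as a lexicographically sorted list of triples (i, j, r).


Reconstructing r_w from the 16 given conditions:

  R[1]: 0 | 1 | 1 | 1 | 1 | 1 | 1 | 1
  R[2]: 0 | 1 | 1 | 1 | 2 | 2 | 2 | 2
  R[3]: 0 | 1 | 1 | 2 | 3 | 3 | 3 | 3
  R[4]: 0 | 1 | 2 | 3 | 4 | 4 | 4 | 4
  R[5]: 0 | 1 | 2 | 3 | 4 | 5 | 5 | 5
  R[6]: 1 | 2 | 3 | 4 | 5 | 6 | 6 | 6
  R[7]: 1 | 2 | 3 | 4 | 5 | 6 | 7 | 7
  R[8]: 1 | 2 | 3 | 4 | 5 | 6 | 7 | 8

reading off 1-entries of Δ²R: w = (2, 5, 4, 3, 6, 1, 7, 8).

D(w) has 8 cells with 3 SE-corners; essential set:

[(2, 4, 1), (3, 3, 1), (5, 1, 0)]


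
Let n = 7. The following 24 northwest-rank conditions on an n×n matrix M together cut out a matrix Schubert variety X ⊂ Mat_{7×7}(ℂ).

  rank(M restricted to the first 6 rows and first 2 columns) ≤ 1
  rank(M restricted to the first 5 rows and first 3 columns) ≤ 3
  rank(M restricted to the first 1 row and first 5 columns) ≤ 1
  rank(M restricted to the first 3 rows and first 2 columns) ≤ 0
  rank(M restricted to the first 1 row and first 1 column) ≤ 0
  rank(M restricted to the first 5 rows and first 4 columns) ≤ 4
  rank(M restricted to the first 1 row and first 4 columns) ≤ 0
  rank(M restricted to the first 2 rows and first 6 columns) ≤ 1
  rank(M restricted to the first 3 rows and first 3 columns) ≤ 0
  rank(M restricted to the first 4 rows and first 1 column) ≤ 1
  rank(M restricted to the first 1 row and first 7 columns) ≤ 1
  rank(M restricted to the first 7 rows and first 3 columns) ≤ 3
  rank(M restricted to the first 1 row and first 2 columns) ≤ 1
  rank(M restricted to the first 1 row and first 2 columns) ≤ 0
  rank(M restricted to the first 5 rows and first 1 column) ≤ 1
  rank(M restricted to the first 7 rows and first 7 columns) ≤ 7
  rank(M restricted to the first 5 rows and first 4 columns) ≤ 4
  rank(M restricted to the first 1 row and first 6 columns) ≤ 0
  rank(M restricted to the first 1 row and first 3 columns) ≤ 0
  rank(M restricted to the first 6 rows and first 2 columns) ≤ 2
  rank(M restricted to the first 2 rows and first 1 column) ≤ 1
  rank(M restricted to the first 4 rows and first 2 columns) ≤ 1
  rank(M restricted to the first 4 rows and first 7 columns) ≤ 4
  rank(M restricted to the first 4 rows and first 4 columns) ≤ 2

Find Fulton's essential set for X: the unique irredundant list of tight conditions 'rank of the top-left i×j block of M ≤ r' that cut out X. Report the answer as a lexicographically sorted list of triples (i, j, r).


Reconstructing r_w from the 24 given conditions:

  R[1]: 0  0  0  0  0  0  1
  R[2]: 0  0  0  1  1  1  2
  R[3]: 0  0  0  1  2  2  3
  R[4]: 1  1  1  2  3  3  4
  R[5]: 1  1  2  3  4  4  5
  R[6]: 1  1  2  3  4  5  6
  R[7]: 1  2  3  4  5  6  7

giving w = (7, 4, 5, 1, 3, 6, 2) via Δ²R.

3 SE-corners of the 14-cell Rothe diagram give Ess(w):

[(1, 6, 0), (3, 3, 0), (6, 2, 1)]


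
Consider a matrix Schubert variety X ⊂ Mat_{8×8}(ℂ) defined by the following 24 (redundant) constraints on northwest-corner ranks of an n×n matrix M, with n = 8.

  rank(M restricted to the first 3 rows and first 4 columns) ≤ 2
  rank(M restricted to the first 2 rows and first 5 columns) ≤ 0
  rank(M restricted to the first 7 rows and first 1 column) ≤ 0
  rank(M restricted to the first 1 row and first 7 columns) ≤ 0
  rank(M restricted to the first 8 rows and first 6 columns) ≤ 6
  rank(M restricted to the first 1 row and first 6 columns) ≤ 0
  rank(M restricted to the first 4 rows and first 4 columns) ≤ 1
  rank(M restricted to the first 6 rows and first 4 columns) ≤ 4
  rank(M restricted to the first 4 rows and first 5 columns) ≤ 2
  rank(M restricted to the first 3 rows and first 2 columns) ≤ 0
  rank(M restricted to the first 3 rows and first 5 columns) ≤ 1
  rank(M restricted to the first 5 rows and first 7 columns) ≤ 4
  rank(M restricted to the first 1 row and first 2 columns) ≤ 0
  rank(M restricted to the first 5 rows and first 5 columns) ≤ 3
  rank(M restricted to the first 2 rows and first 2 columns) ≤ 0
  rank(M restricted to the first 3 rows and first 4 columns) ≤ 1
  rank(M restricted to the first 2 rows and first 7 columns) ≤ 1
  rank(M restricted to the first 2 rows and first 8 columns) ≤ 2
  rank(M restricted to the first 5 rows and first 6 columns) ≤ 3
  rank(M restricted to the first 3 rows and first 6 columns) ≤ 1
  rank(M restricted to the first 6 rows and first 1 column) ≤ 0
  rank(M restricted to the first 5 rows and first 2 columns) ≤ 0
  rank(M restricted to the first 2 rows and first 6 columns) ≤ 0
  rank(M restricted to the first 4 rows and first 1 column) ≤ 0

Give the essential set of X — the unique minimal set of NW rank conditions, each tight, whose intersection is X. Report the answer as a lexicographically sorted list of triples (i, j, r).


Rank table r_w(8×8) implied by the 24 constraints:

  i=1: 0 0 0 0 0 0 0 1
  i=2: 0 0 0 0 0 0 1 2
  i=3: 0 0 1 1 1 1 2 3
  i=4: 0 0 1 1 2 2 3 4
  i=5: 0 0 1 2 3 3 4 5
  i=6: 0 1 2 3 4 4 5 6
  i=7: 0 1 2 3 4 5 6 7
  i=8: 1 2 3 4 5 6 7 8

hence w(1..8) = (8, 7, 3, 5, 4, 2, 6, 1).

Rothe diagram D(w) (22 cells), 5 SE-corners (essential conditions):

[(1, 7, 0), (2, 6, 0), (4, 4, 1), (5, 2, 0), (7, 1, 0)]


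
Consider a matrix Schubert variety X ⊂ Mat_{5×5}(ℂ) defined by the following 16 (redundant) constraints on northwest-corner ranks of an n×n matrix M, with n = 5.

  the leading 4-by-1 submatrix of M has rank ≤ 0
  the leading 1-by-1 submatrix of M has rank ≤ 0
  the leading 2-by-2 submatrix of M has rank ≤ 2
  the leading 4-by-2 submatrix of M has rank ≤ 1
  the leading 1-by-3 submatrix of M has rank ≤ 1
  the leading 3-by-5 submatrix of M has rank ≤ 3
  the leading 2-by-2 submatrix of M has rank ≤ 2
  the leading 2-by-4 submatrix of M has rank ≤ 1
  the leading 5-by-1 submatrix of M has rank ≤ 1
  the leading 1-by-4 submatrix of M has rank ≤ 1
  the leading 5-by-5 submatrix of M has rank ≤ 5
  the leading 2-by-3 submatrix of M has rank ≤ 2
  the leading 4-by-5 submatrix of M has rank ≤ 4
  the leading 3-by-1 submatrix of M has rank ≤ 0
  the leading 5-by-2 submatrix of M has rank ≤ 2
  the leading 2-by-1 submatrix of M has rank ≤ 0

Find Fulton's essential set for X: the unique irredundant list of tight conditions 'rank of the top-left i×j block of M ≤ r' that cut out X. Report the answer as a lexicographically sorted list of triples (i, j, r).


Recovering R(i,j) via the rank-extension bound from the 16 conditions:

  i=1: 0 1 1 1 1
  i=2: 0 1 1 1 2
  i=3: 0 1 2 2 3
  i=4: 0 1 2 3 4
  i=5: 1 2 3 4 5

the unique w with this rank table is (2, 5, 3, 4, 1).

Rothe diagram D(w) (6 cells), 2 SE-corners (essential conditions):

[(2, 4, 1), (4, 1, 0)]


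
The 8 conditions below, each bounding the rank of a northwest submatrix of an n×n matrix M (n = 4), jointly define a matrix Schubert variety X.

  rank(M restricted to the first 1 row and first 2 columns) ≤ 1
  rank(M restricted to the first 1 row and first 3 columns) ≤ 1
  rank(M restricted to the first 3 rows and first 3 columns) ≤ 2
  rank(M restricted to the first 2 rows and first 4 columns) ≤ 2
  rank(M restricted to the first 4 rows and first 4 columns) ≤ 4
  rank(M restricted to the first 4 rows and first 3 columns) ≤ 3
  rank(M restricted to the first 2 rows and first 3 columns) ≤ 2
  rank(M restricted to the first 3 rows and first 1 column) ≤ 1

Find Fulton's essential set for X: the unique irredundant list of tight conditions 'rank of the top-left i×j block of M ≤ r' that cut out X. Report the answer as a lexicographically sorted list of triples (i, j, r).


The tightest implied rank at each (i,j), from the 8 conditions:

  row 1: 1 1 1 1
  row 2: 1 2 2 2
  row 3: 1 2 2 3
  row 4: 1 2 3 4

giving w = (1, 2, 4, 3) via Δ²R.

Fulton essential set (the sole Rothe cell):

[(3, 3, 2)]


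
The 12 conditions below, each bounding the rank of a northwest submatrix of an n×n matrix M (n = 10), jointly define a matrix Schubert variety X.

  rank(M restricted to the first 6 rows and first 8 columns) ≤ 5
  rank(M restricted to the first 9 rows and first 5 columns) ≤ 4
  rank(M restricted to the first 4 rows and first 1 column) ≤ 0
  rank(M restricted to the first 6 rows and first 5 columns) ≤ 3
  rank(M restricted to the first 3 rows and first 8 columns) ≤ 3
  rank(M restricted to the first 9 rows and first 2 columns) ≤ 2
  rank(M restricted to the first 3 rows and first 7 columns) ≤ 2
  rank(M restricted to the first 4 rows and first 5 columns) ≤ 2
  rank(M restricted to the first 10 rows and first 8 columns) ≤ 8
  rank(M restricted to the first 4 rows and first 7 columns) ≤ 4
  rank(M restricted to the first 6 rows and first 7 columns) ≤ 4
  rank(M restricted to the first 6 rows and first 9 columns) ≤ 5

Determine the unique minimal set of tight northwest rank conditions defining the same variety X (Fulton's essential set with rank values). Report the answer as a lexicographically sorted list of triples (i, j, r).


The tightest implied rank at each (i,j), from the 12 conditions:

  0 1 1 1 1 1 1 1 1 1
  0 1 2 2 2 2 2 2 2 2
  0 1 2 2 2 2 2 3 3 3
  0 1 2 2 2 3 3 4 4 4
  1 2 3 3 3 4 4 5 5 5
  1 2 3 3 3 4 4 5 5 6
  1 2 3 4 4 5 5 6 6 7
  1 2 3 4 4 5 6 7 7 8
  1 2 3 4 4 5 6 7 8 9
  1 2 3 4 5 6 7 8 9 10

hence w(1..10) = (2, 3, 8, 6, 1, 10, 4, 7, 9, 5).

D(w) has 16 cells with 7 SE-corners; essential set:

[(3, 7, 2), (4, 1, 0), (4, 5, 2), (6, 5, 3), (6, 7, 4), (6, 9, 5), (9, 5, 4)]


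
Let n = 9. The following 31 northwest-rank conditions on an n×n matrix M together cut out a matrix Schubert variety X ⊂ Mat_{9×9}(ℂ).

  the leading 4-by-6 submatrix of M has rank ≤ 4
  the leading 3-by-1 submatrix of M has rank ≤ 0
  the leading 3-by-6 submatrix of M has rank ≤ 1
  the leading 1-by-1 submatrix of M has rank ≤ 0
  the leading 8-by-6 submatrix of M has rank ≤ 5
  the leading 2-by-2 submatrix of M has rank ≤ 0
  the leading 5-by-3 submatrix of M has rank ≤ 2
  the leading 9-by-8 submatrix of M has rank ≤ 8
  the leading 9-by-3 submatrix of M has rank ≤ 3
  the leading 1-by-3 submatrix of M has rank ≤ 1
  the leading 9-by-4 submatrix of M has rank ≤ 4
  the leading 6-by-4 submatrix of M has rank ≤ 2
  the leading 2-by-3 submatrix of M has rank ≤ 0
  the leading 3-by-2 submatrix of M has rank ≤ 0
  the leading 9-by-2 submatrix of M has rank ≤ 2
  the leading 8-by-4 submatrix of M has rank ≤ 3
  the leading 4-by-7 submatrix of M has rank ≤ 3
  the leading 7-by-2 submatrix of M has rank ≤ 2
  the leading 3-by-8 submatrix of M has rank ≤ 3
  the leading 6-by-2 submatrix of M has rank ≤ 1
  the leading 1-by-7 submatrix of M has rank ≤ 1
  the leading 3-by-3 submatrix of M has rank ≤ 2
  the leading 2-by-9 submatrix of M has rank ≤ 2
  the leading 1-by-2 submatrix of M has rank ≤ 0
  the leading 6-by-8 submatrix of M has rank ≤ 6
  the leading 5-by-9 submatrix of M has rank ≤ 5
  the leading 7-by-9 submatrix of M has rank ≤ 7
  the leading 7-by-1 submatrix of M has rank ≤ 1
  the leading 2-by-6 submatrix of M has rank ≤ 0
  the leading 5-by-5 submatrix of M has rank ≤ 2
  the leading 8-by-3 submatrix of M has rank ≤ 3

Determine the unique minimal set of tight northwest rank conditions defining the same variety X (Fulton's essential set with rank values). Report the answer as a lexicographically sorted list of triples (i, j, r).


Propagating the 31 rank bounds to every northwest block:

  R[1]: 0  0  0  0  0  0  1  1  1
  R[2]: 0  0  0  0  0  0  1  2  2
  R[3]: 0  0  1  1  1  1  2  3  3
  R[4]: 1  1  2  2  2  2  3  4  4
  R[5]: 1  1  2  2  2  3  4  5  5
  R[6]: 1  1  2  2  3  4  5  6  6
  R[7]: 1  2  3  3  4  5  6  7  7
  R[8]: 1  2  3  3  4  5  6  7  8
  R[9]: 1  2  3  4  5  6  7  8  9

hence w(1..9) = (7, 8, 3, 1, 6, 5, 2, 9, 4).

Rothe diagram D(w) (20 cells), 6 SE-corners (essential conditions):

[(2, 6, 0), (3, 2, 0), (5, 5, 2), (6, 2, 1), (6, 4, 2), (8, 4, 3)]


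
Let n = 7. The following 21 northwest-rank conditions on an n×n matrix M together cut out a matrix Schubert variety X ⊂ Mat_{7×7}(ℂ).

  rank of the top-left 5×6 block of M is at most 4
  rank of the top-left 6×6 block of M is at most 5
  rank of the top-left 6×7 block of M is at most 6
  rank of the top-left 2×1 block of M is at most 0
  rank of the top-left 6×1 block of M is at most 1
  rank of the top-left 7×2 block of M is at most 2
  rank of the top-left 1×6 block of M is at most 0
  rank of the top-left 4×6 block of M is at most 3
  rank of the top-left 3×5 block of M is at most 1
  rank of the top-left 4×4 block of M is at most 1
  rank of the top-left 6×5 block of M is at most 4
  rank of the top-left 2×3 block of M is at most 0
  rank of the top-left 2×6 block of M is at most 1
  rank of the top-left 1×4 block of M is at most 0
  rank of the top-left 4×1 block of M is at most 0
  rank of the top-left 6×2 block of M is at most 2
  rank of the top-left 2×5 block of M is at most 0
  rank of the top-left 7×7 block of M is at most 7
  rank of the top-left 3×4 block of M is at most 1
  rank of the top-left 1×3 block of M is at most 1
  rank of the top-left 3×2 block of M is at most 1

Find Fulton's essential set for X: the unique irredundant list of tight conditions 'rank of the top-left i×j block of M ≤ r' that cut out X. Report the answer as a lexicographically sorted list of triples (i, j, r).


The tightest implied rank at each (i,j), from the 21 conditions:

  0 0 0 0 0 0 1
  0 0 0 0 0 1 2
  0 1 1 1 1 2 3
  0 1 1 1 2 3 4
  1 2 2 2 3 4 5
  1 2 3 3 4 5 6
  1 2 3 4 5 6 7

so w = (7, 6, 2, 5, 1, 3, 4).

ℓ(w)=15; the 4 essential cells (i,j,r):

[(1, 6, 0), (2, 5, 0), (4, 1, 0), (4, 4, 1)]


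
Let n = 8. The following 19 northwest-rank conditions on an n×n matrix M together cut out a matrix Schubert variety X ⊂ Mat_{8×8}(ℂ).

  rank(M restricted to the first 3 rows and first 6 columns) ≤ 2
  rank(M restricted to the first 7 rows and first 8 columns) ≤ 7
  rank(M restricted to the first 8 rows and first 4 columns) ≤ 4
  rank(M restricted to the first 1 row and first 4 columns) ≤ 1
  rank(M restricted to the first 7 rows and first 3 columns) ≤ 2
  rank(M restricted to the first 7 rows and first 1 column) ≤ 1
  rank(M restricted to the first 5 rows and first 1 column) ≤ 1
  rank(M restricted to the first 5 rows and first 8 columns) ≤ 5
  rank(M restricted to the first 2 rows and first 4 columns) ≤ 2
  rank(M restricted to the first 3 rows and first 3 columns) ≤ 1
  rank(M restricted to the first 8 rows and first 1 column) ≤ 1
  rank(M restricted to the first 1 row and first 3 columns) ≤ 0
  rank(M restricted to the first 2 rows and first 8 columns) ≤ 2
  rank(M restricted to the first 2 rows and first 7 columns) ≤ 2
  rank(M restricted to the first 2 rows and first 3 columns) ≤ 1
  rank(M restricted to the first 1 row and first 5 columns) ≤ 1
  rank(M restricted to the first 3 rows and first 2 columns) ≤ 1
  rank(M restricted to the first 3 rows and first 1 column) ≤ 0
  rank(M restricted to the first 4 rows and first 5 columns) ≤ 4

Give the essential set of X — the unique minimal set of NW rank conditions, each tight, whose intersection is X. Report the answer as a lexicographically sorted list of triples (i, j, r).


Reconstructing r_w from the 19 given conditions:

  i=1: 0, 0, 0, 1, 1, 1, 1, 1
  i=2: 0, 1, 1, 2, 2, 2, 2, 2
  i=3: 0, 1, 1, 2, 2, 2, 3, 3
  i=4: 1, 2, 2, 3, 3, 3, 4, 4
  i=5: 1, 2, 2, 3, 4, 4, 5, 5
  i=6: 1, 2, 2, 3, 4, 5, 6, 6
  i=7: 1, 2, 2, 3, 4, 5, 6, 7
  i=8: 1, 2, 3, 4, 5, 6, 7, 8

the unique w with this rank table is (4, 2, 7, 1, 5, 6, 8, 3).

5 SE-corners of the 11-cell Rothe diagram give Ess(w):

[(1, 3, 0), (3, 1, 0), (3, 3, 1), (3, 6, 2), (7, 3, 2)]


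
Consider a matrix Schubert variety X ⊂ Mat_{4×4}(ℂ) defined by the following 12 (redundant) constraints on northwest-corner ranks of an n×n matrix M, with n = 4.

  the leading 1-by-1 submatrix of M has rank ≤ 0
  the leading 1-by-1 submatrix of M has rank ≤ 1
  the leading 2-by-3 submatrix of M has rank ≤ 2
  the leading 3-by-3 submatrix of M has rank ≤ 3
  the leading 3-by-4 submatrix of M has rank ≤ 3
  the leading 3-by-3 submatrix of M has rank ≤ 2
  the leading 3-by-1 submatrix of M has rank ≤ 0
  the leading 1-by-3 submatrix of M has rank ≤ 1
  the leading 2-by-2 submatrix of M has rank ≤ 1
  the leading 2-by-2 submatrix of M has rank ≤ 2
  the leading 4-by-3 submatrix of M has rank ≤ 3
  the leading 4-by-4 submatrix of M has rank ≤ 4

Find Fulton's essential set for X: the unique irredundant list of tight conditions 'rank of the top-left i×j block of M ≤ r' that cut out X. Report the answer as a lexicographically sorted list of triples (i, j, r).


Recovering R(i,j) via the rank-extension bound from the 12 conditions:

  0 | 1 | 1 | 1
  0 | 1 | 2 | 2
  0 | 1 | 2 | 3
  1 | 2 | 3 | 4

so w = (2, 3, 4, 1).

ℓ(w)=3; the 1 essential cell (i,j,r):

[(3, 1, 0)]


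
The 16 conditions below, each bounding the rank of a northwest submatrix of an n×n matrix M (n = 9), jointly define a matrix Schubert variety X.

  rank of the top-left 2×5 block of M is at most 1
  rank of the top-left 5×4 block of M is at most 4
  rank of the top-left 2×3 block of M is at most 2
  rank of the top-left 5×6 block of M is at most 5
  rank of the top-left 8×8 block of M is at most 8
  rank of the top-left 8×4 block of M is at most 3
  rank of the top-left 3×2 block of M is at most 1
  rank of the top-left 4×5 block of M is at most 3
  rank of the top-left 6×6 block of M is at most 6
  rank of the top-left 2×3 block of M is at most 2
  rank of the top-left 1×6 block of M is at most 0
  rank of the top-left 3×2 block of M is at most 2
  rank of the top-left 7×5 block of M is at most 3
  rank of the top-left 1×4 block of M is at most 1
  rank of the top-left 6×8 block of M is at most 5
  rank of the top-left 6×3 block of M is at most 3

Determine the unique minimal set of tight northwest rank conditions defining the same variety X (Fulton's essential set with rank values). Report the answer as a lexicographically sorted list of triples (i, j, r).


Recovering R(i,j) via the rank-extension bound from the 16 conditions:

  row 1: 0, 0, 0, 0, 0, 0, 1, 1, 1
  row 2: 1, 1, 1, 1, 1, 1, 2, 2, 2
  row 3: 1, 1, 2, 2, 2, 2, 3, 3, 3
  row 4: 1, 2, 3, 3, 3, 3, 4, 4, 4
  row 5: 1, 2, 3, 3, 3, 4, 5, 5, 5
  row 6: 1, 2, 3, 3, 3, 4, 5, 5, 6
  row 7: 1, 2, 3, 3, 3, 4, 5, 6, 7
  row 8: 1, 2, 3, 3, 4, 5, 6, 7, 8
  row 9: 1, 2, 3, 4, 5, 6, 7, 8, 9

so w = (7, 1, 3, 2, 6, 9, 8, 5, 4).

Fulton essential set (5 of the 15 Rothe cells):

[(1, 6, 0), (3, 2, 1), (6, 8, 5), (7, 5, 3), (8, 4, 3)]


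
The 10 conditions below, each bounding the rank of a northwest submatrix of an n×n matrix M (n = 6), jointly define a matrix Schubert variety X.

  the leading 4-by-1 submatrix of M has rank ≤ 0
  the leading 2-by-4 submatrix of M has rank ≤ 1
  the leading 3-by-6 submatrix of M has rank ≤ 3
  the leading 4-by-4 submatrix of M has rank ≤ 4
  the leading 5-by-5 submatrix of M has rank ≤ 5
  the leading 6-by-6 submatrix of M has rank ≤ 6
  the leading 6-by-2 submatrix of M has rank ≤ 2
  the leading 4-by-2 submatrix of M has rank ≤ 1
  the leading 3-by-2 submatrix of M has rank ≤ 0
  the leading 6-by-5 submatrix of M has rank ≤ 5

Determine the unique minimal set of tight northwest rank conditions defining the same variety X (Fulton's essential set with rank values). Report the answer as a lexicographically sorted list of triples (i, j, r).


Propagating the 10 rank bounds to every northwest block:

  R[1]: 0, 0, 1, 1, 1, 1
  R[2]: 0, 0, 1, 1, 2, 2
  R[3]: 0, 0, 1, 2, 3, 3
  R[4]: 0, 1, 2, 3, 4, 4
  R[5]: 1, 2, 3, 4, 5, 5
  R[6]: 1, 2, 3, 4, 5, 6

reading off 1-entries of Δ²R: w = (3, 5, 4, 2, 1, 6).

ℓ(w)=8; the 3 essential cells (i,j,r):

[(2, 4, 1), (3, 2, 0), (4, 1, 0)]


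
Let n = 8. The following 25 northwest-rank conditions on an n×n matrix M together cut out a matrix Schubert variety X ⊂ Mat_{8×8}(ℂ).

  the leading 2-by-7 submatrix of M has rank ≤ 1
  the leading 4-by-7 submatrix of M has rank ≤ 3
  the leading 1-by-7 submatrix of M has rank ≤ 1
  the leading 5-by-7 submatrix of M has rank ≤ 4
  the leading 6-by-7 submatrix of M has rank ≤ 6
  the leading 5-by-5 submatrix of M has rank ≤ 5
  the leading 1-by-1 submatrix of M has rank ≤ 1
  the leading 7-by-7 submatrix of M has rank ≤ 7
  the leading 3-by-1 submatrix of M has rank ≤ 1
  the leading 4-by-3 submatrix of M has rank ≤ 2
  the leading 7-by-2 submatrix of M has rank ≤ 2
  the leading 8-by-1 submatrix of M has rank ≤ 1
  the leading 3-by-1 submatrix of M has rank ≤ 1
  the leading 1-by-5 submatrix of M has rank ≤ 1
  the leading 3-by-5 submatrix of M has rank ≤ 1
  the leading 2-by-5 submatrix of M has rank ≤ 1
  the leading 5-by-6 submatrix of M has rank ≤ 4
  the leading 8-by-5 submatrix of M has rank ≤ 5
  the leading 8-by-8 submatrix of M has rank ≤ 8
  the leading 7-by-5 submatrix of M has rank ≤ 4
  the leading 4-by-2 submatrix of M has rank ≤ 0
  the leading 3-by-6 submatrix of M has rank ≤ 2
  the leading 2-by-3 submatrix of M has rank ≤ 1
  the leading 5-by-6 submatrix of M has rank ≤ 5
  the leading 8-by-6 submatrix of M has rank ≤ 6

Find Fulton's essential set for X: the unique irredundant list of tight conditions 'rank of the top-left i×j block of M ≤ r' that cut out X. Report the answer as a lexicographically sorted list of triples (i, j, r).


Recovering R(i,j) via the rank-extension bound from the 25 conditions:

  i=1: 0 0 1 1 1 1 1 1
  i=2: 0 0 1 1 1 1 1 2
  i=3: 0 0 1 1 1 2 2 3
  i=4: 0 0 1 2 2 3 3 4
  i=5: 1 1 2 3 3 4 4 5
  i=6: 1 2 3 4 4 5 5 6
  i=7: 1 2 3 4 4 5 6 7
  i=8: 1 2 3 4 5 6 7 8

giving w = (3, 8, 6, 4, 1, 2, 7, 5) via Δ²R.

Fulton essential set (4 of the 15 Rothe cells):

[(2, 7, 1), (3, 5, 1), (4, 2, 0), (7, 5, 4)]


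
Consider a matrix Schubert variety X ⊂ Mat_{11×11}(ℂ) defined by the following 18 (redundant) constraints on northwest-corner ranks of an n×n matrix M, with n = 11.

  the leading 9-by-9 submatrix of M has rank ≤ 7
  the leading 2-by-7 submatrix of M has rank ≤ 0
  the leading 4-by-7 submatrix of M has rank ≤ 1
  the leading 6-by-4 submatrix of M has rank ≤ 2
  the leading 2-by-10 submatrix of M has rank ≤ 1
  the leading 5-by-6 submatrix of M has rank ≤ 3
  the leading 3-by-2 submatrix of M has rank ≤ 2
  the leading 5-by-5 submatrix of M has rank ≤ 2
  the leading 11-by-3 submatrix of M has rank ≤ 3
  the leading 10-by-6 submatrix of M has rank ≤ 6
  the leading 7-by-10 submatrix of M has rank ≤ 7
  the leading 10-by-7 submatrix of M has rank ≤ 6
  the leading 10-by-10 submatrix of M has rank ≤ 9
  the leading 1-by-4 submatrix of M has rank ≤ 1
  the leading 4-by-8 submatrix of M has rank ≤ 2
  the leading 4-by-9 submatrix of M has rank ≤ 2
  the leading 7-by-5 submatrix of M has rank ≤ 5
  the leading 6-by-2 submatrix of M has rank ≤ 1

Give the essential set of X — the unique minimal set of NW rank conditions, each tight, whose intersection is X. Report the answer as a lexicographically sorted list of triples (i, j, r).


The tightest implied rank at each (i,j), from the 18 conditions:

  i=1: 0, 0, 0, 0, 0, 0, 0, 1, 1, 1, 1
  i=2: 0, 0, 0, 0, 0, 0, 0, 1, 1, 1, 2
  i=3: 1, 1, 1, 1, 1, 1, 1, 2, 2, 2, 3
  i=4: 1, 1, 1, 1, 1, 1, 1, 2, 2, 3, 4
  i=5: 1, 1, 2, 2, 2, 2, 2, 3, 3, 4, 5
  i=6: 1, 1, 2, 2, 3, 3, 3, 4, 4, 5, 6
  i=7: 1, 2, 3, 3, 4, 4, 4, 5, 5, 6, 7
  i=8: 1, 2, 3, 4, 5, 5, 5, 6, 6, 7, 8
  i=9: 1, 2, 3, 4, 5, 6, 6, 7, 7, 8, 9
  i=10: 1, 2, 3, 4, 5, 6, 6, 7, 8, 9, 10
  i=11: 1, 2, 3, 4, 5, 6, 7, 8, 9, 10, 11

hence w(1..11) = (8, 11, 1, 10, 3, 5, 2, 4, 6, 9, 7).

|D(w)|=27, |Ess(w)|=7:

[(2, 7, 0), (2, 10, 1), (4, 7, 1), (4, 9, 2), (6, 2, 1), (6, 4, 2), (10, 7, 6)]


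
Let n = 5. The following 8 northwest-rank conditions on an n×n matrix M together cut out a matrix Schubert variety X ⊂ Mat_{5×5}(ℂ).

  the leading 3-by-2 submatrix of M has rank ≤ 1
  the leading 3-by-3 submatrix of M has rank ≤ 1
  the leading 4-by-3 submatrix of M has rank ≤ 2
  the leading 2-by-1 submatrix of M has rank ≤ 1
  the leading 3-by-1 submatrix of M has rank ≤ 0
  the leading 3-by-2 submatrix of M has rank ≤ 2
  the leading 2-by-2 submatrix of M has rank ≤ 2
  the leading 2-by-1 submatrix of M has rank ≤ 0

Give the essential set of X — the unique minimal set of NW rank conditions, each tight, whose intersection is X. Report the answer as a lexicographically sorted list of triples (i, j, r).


Rank table r_w(5×5) implied by the 8 constraints:

  0 1 1 1 1
  0 1 1 2 2
  0 1 1 2 3
  1 2 2 3 4
  1 2 3 4 5

the unique w with this rank table is (2, 4, 5, 1, 3).

Fulton essential set (2 of the 5 Rothe cells):

[(3, 1, 0), (3, 3, 1)]


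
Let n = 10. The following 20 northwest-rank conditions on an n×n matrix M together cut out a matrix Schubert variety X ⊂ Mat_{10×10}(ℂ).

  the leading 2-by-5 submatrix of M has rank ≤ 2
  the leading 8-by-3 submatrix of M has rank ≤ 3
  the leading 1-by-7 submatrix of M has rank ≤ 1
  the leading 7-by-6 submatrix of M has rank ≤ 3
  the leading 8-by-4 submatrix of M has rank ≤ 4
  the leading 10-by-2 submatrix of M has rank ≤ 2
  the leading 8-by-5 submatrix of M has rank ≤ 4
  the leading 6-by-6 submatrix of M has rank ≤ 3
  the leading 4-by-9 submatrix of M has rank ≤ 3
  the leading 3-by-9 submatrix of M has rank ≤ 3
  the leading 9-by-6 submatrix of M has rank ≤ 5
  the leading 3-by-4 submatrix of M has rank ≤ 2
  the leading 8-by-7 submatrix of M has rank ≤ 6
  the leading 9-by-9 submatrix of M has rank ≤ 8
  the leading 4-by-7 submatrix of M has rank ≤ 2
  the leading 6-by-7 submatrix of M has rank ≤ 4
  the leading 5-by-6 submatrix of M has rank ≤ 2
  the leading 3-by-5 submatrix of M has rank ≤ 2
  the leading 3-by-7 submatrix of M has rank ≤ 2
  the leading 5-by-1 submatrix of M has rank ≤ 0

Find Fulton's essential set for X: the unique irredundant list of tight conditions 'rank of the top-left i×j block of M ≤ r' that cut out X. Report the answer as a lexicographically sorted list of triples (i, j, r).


Computing R[i][j] = min implied NW-rank bound (n=10, 20 conditions):

  i=1: 0 | 1 | 1 | 1 | 1 | 1 | 1 | 1 | 1 | 1
  i=2: 0 | 1 | 2 | 2 | 2 | 2 | 2 | 2 | 2 | 2
  i=3: 0 | 1 | 2 | 2 | 2 | 2 | 2 | 3 | 3 | 3
  i=4: 0 | 1 | 2 | 2 | 2 | 2 | 2 | 3 | 3 | 4
  i=5: 0 | 1 | 2 | 2 | 2 | 2 | 3 | 4 | 4 | 5
  i=6: 1 | 2 | 3 | 3 | 3 | 3 | 4 | 5 | 5 | 6
  i=7: 1 | 2 | 3 | 3 | 3 | 3 | 4 | 5 | 6 | 7
  i=8: 1 | 2 | 3 | 4 | 4 | 4 | 5 | 6 | 7 | 8
  i=9: 1 | 2 | 3 | 4 | 5 | 5 | 6 | 7 | 8 | 9
  i=10: 1 | 2 | 3 | 4 | 5 | 6 | 7 | 8 | 9 | 10

the unique w with this rank table is (2, 3, 8, 10, 7, 1, 9, 4, 5, 6).

Fulton essential set (5 of the 20 Rothe cells):

[(4, 7, 2), (4, 9, 3), (5, 1, 0), (5, 6, 2), (7, 6, 3)]


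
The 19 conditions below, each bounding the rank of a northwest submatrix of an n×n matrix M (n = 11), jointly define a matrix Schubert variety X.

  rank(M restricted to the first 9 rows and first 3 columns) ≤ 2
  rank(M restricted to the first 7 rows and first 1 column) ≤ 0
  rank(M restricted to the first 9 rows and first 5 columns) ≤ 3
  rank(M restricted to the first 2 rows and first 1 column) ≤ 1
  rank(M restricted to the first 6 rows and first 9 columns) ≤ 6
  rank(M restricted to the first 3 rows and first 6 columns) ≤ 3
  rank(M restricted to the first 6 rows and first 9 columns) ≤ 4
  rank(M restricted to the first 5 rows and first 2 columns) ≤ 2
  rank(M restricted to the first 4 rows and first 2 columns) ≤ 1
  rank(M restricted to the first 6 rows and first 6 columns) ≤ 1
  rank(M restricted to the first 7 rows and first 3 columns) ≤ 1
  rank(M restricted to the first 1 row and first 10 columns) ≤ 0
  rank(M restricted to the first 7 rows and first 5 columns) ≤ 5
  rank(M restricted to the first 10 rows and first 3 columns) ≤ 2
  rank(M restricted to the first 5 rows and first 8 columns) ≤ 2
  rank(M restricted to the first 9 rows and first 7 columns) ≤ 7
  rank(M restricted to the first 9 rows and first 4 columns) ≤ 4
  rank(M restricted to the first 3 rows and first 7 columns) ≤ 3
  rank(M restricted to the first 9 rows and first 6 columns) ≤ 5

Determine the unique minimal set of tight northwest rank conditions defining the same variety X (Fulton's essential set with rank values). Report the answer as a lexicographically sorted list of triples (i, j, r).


Rank table r_w(11×11) implied by the 19 constraints:

  row 1: 0 | 0 | 0 | 0 | 0 | 0 | 0 | 0 | 0 | 0 | 1
  row 2: 0 | 1 | 1 | 1 | 1 | 1 | 1 | 1 | 1 | 1 | 2
  row 3: 0 | 1 | 1 | 1 | 1 | 1 | 2 | 2 | 2 | 2 | 3
  row 4: 0 | 1 | 1 | 1 | 1 | 1 | 2 | 2 | 3 | 3 | 4
  row 5: 0 | 1 | 1 | 1 | 1 | 1 | 2 | 2 | 3 | 4 | 5
  row 6: 0 | 1 | 1 | 1 | 1 | 1 | 2 | 3 | 4 | 5 | 6
  row 7: 0 | 1 | 1 | 2 | 2 | 2 | 3 | 4 | 5 | 6 | 7
  row 8: 1 | 2 | 2 | 3 | 3 | 3 | 4 | 5 | 6 | 7 | 8
  row 9: 1 | 2 | 2 | 3 | 3 | 4 | 5 | 6 | 7 | 8 | 9
  row 10: 1 | 2 | 2 | 3 | 4 | 5 | 6 | 7 | 8 | 9 | 10
  row 11: 1 | 2 | 3 | 4 | 5 | 6 | 7 | 8 | 9 | 10 | 11

reading off 1-entries of Δ²R: w = (11, 2, 7, 9, 10, 8, 4, 1, 6, 5, 3).

D(w) has 38 cells with 7 SE-corners; essential set:

[(1, 10, 0), (5, 8, 2), (6, 6, 1), (7, 1, 0), (7, 3, 1), (9, 5, 3), (10, 3, 2)]


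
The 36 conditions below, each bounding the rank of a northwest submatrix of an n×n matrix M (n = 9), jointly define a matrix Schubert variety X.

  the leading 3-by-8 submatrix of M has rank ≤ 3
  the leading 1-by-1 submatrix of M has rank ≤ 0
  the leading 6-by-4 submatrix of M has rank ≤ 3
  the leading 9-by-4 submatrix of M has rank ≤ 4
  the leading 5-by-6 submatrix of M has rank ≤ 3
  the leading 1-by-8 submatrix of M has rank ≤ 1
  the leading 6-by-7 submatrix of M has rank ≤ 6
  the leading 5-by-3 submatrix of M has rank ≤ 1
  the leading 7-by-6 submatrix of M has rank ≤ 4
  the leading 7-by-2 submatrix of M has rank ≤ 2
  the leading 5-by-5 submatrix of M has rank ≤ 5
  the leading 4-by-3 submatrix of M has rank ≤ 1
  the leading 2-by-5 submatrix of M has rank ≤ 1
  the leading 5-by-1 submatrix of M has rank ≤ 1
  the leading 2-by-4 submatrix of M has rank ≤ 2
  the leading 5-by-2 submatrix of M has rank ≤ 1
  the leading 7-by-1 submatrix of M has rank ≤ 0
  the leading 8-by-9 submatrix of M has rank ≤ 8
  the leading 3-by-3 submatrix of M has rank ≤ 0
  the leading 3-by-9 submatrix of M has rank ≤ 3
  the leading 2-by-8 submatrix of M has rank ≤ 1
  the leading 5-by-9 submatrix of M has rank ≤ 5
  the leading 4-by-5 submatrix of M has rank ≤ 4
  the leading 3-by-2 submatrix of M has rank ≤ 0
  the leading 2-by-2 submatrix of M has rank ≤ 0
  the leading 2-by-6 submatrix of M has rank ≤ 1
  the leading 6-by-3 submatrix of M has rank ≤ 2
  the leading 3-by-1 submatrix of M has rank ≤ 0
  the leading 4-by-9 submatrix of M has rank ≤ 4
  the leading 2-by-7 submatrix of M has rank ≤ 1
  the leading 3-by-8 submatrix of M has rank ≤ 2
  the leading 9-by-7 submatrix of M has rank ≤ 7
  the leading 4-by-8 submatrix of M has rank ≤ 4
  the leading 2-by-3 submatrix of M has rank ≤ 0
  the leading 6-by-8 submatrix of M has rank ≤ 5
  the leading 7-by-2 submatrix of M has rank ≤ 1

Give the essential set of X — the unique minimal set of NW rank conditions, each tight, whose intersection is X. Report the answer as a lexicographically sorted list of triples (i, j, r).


Reconstructing r_w from the 36 given conditions:

  row 1: 0 | 0 | 0 | 1 | 1 | 1 | 1 | 1 | 1
  row 2: 0 | 0 | 0 | 1 | 1 | 1 | 1 | 1 | 2
  row 3: 0 | 0 | 0 | 1 | 2 | 2 | 2 | 2 | 3
  row 4: 0 | 1 | 1 | 2 | 3 | 3 | 3 | 3 | 4
  row 5: 0 | 1 | 1 | 2 | 3 | 3 | 4 | 4 | 5
  row 6: 0 | 1 | 2 | 3 | 4 | 4 | 5 | 5 | 6
  row 7: 0 | 1 | 2 | 3 | 4 | 4 | 5 | 6 | 7
  row 8: 1 | 2 | 3 | 4 | 5 | 5 | 6 | 7 | 8
  row 9: 1 | 2 | 3 | 4 | 5 | 6 | 7 | 8 | 9

hence w(1..9) = (4, 9, 5, 2, 7, 3, 8, 1, 6).

|D(w)|=20, |Ess(w)|=6:

[(2, 8, 1), (3, 3, 0), (5, 3, 1), (5, 6, 3), (7, 1, 0), (7, 6, 4)]


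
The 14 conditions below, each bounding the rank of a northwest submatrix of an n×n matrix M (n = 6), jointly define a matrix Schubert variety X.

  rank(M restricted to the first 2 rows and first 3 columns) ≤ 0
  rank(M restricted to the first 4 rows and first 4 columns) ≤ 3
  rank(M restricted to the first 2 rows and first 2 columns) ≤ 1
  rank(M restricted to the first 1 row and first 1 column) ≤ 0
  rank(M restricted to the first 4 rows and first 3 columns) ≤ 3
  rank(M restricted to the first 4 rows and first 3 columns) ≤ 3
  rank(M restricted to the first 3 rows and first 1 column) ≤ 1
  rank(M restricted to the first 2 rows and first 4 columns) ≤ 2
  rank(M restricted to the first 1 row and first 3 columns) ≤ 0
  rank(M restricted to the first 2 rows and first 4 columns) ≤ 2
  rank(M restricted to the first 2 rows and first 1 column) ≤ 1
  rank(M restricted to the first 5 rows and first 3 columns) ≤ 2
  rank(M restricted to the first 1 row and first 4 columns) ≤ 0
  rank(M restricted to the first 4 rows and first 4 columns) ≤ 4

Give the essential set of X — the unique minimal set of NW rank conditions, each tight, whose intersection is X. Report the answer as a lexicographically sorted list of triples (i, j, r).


The tightest implied rank at each (i,j), from the 14 conditions:

  0, 0, 0, 0, 1, 1
  0, 0, 0, 1, 2, 2
  1, 1, 1, 2, 3, 3
  1, 2, 2, 3, 4, 4
  1, 2, 2, 3, 4, 5
  1, 2, 3, 4, 5, 6

reading off 1-entries of Δ²R: w = (5, 4, 1, 2, 6, 3).

D(w) has 8 cells with 3 SE-corners; essential set:

[(1, 4, 0), (2, 3, 0), (5, 3, 2)]


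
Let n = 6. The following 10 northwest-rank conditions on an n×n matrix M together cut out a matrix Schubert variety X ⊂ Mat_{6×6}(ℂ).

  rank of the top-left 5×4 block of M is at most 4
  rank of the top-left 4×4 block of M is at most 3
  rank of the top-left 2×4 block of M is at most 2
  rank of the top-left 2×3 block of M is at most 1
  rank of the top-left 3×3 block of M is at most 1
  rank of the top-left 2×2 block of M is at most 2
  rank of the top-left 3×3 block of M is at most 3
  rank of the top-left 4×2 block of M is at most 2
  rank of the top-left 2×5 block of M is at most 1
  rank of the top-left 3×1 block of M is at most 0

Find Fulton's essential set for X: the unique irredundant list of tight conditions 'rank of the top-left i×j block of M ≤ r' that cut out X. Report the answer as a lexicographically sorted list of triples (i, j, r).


Recovering R(i,j) via the rank-extension bound from the 10 conditions:

  R[1]: 0 | 1 | 1 | 1 | 1 | 1
  R[2]: 0 | 1 | 1 | 1 | 1 | 2
  R[3]: 0 | 1 | 1 | 2 | 2 | 3
  R[4]: 1 | 2 | 2 | 3 | 3 | 4
  R[5]: 1 | 2 | 3 | 4 | 4 | 5
  R[6]: 1 | 2 | 3 | 4 | 5 | 6

the unique w with this rank table is (2, 6, 4, 1, 3, 5).

Rothe diagram D(w) (7 cells), 3 SE-corners (essential conditions):

[(2, 5, 1), (3, 1, 0), (3, 3, 1)]


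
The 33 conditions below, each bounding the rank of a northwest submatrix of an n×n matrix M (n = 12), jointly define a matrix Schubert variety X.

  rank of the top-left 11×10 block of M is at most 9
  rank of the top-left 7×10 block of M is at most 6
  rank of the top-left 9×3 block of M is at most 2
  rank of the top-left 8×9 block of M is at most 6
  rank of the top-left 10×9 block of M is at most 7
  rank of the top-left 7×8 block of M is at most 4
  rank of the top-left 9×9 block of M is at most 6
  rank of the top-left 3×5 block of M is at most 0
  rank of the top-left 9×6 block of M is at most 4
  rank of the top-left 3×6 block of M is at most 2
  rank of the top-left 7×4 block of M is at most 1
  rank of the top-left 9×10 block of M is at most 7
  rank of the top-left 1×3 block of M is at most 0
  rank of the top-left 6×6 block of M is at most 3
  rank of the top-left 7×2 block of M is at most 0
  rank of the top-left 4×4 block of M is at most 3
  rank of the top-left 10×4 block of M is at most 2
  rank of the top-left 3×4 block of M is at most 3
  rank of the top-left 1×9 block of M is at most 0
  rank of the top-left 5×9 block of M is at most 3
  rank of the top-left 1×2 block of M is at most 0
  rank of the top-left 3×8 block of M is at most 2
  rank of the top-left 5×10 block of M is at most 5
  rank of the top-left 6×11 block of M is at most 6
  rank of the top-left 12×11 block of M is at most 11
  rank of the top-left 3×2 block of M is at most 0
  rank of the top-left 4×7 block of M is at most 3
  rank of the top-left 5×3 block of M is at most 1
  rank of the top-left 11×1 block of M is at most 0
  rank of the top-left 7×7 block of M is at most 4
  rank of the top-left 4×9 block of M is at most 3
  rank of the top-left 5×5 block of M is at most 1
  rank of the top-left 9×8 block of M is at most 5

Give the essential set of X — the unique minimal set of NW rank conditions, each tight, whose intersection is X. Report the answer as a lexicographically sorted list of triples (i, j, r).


Computing R[i][j] = min implied NW-rank bound (n=12, 33 conditions):

  R[1]: 0  0  0  0  0  0  0  0  0  1  1  1
  R[2]: 0  0  0  0  0  1  1  1  1  2  2  2
  R[3]: 0  0  0  0  0  1  2  2  2  3  3  3
  R[4]: 0  0  1  1  1  2  3  3  3  4  4  4
  R[5]: 0  0  1  1  1  2  3  3  3  4  5  5
  R[6]: 0  0  1  1  2  3  4  4  4  5  6  6
  R[7]: 0  0  1  1  2  3  4  4  5  6  7  7
  R[8]: 0  1  2  2  3  4  5  5  6  7  8  8
  R[9]: 0  1  2  2  3  4  5  5  6  7  8  9
  R[10]: 0  1  2  2  3  4  5  6  7  8  9  10
  R[11]: 0  1  2  3  4  5  6  7  8  9  10  11
  R[12]: 1  2  3  4  5  6  7  8  9  10  11  12

hence w(1..12) = (10, 6, 7, 3, 11, 5, 9, 2, 12, 8, 4, 1).

10 SE-corners of the 41-cell Rothe diagram give Ess(w):

[(1, 9, 0), (3, 5, 0), (5, 5, 1), (5, 9, 3), (7, 2, 0), (7, 4, 1), (7, 8, 4), (9, 8, 5), (10, 4, 2), (11, 1, 0)]
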